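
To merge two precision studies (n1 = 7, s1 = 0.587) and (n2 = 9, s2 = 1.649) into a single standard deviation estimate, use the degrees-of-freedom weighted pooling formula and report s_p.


s_p = sqrt(((n1-1)*s1^2 + (n2-1)*s2^2) / (n1+n2-2))
numerator = (7-1)*0.587^2 + (9-1)*1.649^2 = 2.067414 + 21.753608 = 23.821022
denominator = 7 + 9 - 2 = 14
s_p^2 = 23.821022 / 14 = 1.7015016
s_p = sqrt(1.7015016) = 1.3044

1.3044


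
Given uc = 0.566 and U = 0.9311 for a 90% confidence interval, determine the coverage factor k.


k = U / uc
k = 0.9311 / 0.566
k = 1.645

1.645


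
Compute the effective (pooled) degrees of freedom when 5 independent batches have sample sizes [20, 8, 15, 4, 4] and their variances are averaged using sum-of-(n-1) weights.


nu = sum_i (n_i - 1)
nu = ((20 - 1) + (8 - 1) + (15 - 1) + (4 - 1) + (4 - 1))
nu = 19 + 7 + 14 + 3 + 3
nu = 46

46


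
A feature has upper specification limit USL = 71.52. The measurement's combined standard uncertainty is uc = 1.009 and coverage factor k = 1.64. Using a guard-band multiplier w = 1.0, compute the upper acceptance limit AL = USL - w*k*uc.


U = k * uc = 1.64 * 1.009 = 1.65476
guard band g = w * U = 1.0 * 1.65476 = 1.65476
AL = USL - g = 71.52 - 1.65476
AL = 69.8652

69.8652


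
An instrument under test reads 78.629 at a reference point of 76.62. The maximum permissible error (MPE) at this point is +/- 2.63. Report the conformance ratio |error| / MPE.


e = indication - reference = 78.629 - 76.62 = 2.0090
|e| = 2.0090
ratio = |e| / MPE = 2.0090 / 2.63
ratio = 0.7639

0.7639


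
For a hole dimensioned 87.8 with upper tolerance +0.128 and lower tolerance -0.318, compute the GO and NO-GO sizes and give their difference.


GO = nominal - lower_tol (smallest hole = maximum material condition)
GO = 87.8 - 0.318 = 87.482
NO-GO = nominal + upper_tol (largest hole = least material condition)
NO-GO = 87.8 + 0.128 = 87.928
spread = NO-GO - GO = 87.928 - 87.482 = 0.4460

0.4460


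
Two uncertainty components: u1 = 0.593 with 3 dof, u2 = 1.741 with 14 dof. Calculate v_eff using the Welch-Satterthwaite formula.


uc = sqrt(u1^2 + u2^2) = sqrt(0.593^2 + 1.741^2) = 1.8392199
v_eff = uc^4 / (u1^4/v1 + u2^4/v2)
= 1.8392199^4 / (0.593^4/3 + 1.741^4/14)
= 11.442861 / 0.69746558
v_eff = 16.4063

16.4063


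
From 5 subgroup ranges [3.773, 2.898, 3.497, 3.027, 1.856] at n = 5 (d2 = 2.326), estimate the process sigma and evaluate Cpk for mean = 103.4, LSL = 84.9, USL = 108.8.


R_bar = (3.773 + 2.898 + 3.497 + 3.027 + 1.856) / 5 = 3.0102
sigma = R_bar / d2 = 3.0102 / 2.326 = 1.2941531
Cp = (USL - LSL)/(6*sigma) = (108.8 - 84.9)/(6*1.2941531) = 3.0779
Cpu = (108.8 - 103.4)/(3*1.2941531) = 1.3909
Cpl = (103.4 - 84.9)/(3*1.2941531) = 4.7650
Cpk = min(Cpu, Cpl) = 1.3909

1.3909


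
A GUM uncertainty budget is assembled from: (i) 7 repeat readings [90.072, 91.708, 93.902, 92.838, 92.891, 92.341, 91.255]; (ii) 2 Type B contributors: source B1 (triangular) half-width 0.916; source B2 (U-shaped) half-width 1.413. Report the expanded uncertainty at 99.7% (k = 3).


mean = (90.072 + 91.708 + 93.902 + 92.838 + 92.891 + 92.341 + 91.255) / 7 = 92.14385714
s = sqrt(sum((x - mean)^2)/(n-1)) = 1.2544998
u_A = s / sqrt(n) = 1.2544998 / sqrt(7) = 0.47415636
u_B1 = 0.916 / sqrt(6) = 0.37395543
u_B2 = 1.413 / sqrt(2) = 0.99914188
uc = sqrt(0.47415636^2 + 0.37395543^2 + 0.99914188^2) = 1.1674551
U = k * uc = 3 * 1.1674551
U = 3.5024

3.5024


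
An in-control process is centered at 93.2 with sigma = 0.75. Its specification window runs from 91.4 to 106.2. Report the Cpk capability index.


Cpu = (USL - mean) / (3*sigma) = (106.2 - 93.2) / (3*0.75) = 5.7778
Cpl = (mean - LSL) / (3*sigma) = (93.2 - 91.4) / (3*0.75) = 0.8000
Cpk = min(Cpu, Cpl) = 0.8000

0.8000


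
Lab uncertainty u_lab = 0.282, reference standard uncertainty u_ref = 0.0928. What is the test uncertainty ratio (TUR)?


TUR = u_lab / u_ref
= 0.282 / 0.0928
= 3.0388

3.0388


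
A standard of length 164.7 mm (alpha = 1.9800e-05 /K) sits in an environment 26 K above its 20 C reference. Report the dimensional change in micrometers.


dL = L * alpha * dT
= 164.7 * 1.9800e-05 * 26
= 0.0847876 mm
dL_um = 0.0847876 * 1000 = 84.7876 um

84.7876


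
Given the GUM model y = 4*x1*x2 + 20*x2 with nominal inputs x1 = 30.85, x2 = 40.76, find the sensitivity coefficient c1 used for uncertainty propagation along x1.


y = 4*x1*x2 + 20*x2
dy/dx1 = 4*x2
Evaluate at x2 = 40.76: c1 = 4 * 40.76
c1 = 163.0400

163.0400


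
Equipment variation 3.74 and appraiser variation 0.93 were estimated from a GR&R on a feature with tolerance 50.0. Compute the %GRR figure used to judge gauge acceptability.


GRR = sqrt(EV^2 + AV^2) = sqrt(3.74^2 + 0.93^2) = 3.8538941
%GRR = GRR / tol * 100 = 3.8538941 / 50.0 * 100
%GRR = 7.7078

7.7078


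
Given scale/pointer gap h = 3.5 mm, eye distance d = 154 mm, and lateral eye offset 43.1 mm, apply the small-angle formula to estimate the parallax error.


error = h * offset / d
= 3.5 * 43.1 / 154
= 0.9795

0.9795


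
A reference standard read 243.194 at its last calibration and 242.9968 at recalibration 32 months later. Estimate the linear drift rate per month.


rate = (v2 - v1) / months
= (242.9968 - 243.194) / 32
= -0.1972 / 32
= -0.0062

-0.0062


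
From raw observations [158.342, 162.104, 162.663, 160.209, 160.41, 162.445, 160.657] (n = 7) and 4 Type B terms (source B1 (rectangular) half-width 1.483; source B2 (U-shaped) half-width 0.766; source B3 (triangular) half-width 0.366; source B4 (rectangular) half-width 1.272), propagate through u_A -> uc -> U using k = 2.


mean = (158.342 + 162.104 + 162.663 + 160.209 + 160.41 + 162.445 + 160.657) / 7 = 160.9757143
s = sqrt(sum((x - mean)^2)/(n-1)) = 1.5397335
u_A = s / sqrt(n) = 1.5397335 / sqrt(7) = 0.58196456
u_B1 = 1.483 / sqrt(3) = 0.85621045
u_B2 = 0.766 / sqrt(2) = 0.54164379
u_B3 = 0.366 / sqrt(6) = 0.14941887
u_B4 = 1.272 / sqrt(3) = 0.73438954
uc = sqrt(0.58196456^2 + 0.85621045^2 + 0.54164379^2 + 0.14941887^2 + 0.73438954^2) = 1.3880962
U = k * uc = 2 * 1.3880962
U = 2.7762

2.7762


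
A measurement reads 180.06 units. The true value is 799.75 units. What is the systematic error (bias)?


Systematic error = measured - true
= 180.06 - 799.75
= -619.6900

-619.6900


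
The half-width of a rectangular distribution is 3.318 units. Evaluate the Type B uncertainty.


u_B = half_width / sqrt(3)
u_B = 3.318 / 1.7320508
u_B = 1.9156

1.9156


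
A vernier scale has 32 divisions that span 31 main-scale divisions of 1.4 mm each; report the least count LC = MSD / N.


LC = MSD / n_div
= 1.4 / 32
= 0.0437

0.0437


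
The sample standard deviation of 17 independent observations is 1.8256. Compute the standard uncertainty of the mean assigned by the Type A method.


u_A = s / sqrt(n)
u_A = 1.8256 / sqrt(17)
u_A = 1.8256 / 4.1231056
u_A = 0.4428

0.4428


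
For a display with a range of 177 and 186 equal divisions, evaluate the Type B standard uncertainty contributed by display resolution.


resolution = range / divisions
resolution = 177 / 186 = 0.9516129
u_res = resolution / (2*sqrt(3))
u_res = 0.9516129 / 3.4641016
u_res = 0.2747

0.2747


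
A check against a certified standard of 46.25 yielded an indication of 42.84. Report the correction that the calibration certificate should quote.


Correction = standard - reading
= 46.25 - 42.84
= 3.4100

3.4100


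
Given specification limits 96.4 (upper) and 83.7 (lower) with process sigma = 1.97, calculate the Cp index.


Cp = (USL - LSL) / (6 * sigma)
= (96.4 - 83.7) / (6 * 1.97)
= 12.7000 / 11.8200
= 1.0745

1.0745


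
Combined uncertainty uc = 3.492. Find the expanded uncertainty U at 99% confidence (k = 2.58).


U = k * uc
U = 2.58 * 3.492
U = 9.0094

9.0094


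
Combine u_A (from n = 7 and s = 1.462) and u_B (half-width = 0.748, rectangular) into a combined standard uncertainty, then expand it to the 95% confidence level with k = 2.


u_A = s / sqrt(n) = 1.462 / sqrt(7) = 0.55258406
u_B = half_width / sqrt(3) = 0.748 / sqrt(3) = 0.431858
uc = sqrt(u_A^2 + u_B^2) = sqrt(0.55258406^2 + 0.431858^2) = 0.70132052
U = k * uc = 2 * 0.70132052
U = 1.4026

1.4026


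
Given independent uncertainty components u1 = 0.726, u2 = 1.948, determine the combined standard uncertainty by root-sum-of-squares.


uc = sqrt(0.726^2 + 1.948^2)
uc = sqrt(4.32178)
uc = 2.0789

2.0789


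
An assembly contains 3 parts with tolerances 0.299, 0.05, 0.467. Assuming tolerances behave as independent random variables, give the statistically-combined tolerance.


RSS = sqrt(0.299^2 + 0.05^2 + 0.467^2)
= sqrt(0.30999)
= 0.5568

0.5568


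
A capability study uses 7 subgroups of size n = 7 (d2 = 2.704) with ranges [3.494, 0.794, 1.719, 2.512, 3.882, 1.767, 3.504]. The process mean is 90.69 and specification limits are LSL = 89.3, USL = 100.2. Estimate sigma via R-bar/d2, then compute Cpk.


R_bar = (3.494 + 0.794 + 1.719 + 2.512 + 3.882 + 1.767 + 3.504) / 7 = 2.5245714
sigma = R_bar / d2 = 2.5245714 / 2.704 = 0.93364327
Cp = (USL - LSL)/(6*sigma) = (100.2 - 89.3)/(6*0.93364327) = 1.9458
Cpu = (100.2 - 90.69)/(3*0.93364327) = 3.3953
Cpl = (90.69 - 89.3)/(3*0.93364327) = 0.4963
Cpk = min(Cpu, Cpl) = 0.4963

0.4963


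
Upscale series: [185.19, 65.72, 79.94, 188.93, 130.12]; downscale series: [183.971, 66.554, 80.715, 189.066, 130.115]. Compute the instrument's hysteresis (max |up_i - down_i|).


|185.19 - 183.971| = 1.2190
|65.72 - 66.554| = 0.8340
|79.94 - 80.715| = 0.7750
|188.93 - 189.066| = 0.1360
|130.12 - 130.115| = 0.0050
hysteresis = max(diffs) = 1.2190

1.2190


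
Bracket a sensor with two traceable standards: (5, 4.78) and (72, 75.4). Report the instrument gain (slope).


slope = (y2 - y1) / (x2 - x1)
= (75.4 - 4.78) / (72 - 5)
= 70.6200 / 67
= 1.0540

1.0540


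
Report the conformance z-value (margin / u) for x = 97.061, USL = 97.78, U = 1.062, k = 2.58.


u = U / k = 1.062 / 2.58 = 0.41162791
margin = |USL - x| = |97.78 - 97.061| = 0.719
z = margin / u = 0.719 / 0.41162791
z = 1.7467

1.7467


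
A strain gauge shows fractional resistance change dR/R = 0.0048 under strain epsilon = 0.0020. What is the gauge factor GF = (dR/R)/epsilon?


GF = (dR/R) / epsilon
= 0.0048 / 0.0020
= 2.4000

2.4000


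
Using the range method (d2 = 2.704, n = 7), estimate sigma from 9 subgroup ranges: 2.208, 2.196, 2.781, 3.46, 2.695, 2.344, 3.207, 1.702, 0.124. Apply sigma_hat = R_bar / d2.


R_bar = (2.208 + 2.196 + 2.781 + 3.46 + 2.695 + 2.344 + 3.207 + 1.702 + 0.124) / 9
R_bar = 20.717 / 9 = 2.3018889
sigma_hat = R_bar / d2 = 2.3018889 / 2.704 = 0.8513

0.8513


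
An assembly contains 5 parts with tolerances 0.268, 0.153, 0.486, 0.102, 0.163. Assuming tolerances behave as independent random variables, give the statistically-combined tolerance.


RSS = sqrt(0.268^2 + 0.153^2 + 0.486^2 + 0.102^2 + 0.163^2)
= sqrt(0.368402)
= 0.6070

0.6070


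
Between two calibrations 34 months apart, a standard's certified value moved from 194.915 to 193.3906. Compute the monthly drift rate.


rate = (v2 - v1) / months
= (193.3906 - 194.915) / 34
= -1.5244 / 34
= -0.0448

-0.0448


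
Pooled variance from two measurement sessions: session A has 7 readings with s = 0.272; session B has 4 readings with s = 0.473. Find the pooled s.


s_p = sqrt(((n1-1)*s1^2 + (n2-1)*s2^2) / (n1+n2-2))
numerator = (7-1)*0.272^2 + (4-1)*0.473^2 = 0.443904 + 0.671187 = 1.115091
denominator = 7 + 4 - 2 = 9
s_p^2 = 1.115091 / 9 = 0.123899
s_p = sqrt(0.123899) = 0.3520

0.3520


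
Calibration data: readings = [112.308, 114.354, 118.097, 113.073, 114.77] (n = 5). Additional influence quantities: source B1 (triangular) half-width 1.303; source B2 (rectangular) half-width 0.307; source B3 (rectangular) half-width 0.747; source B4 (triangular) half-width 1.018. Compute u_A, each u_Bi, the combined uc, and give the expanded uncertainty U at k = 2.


mean = (112.308 + 114.354 + 118.097 + 113.073 + 114.77) / 5 = 114.5204
s = sqrt(sum((x - mean)^2)/(n-1)) = 2.2288863
u_A = s / sqrt(n) = 2.2288863 / sqrt(5) = 0.99678826
u_B1 = 1.303 / sqrt(6) = 0.53194752
u_B2 = 0.307 / sqrt(3) = 0.17724653
u_B3 = 0.747 / sqrt(3) = 0.43128065
u_B4 = 1.018 / sqrt(6) = 0.41559676
uc = sqrt(0.99678826^2 + 0.53194752^2 + 0.17724653^2 + 0.43128065^2 + 0.41559676^2) = 1.2910054
U = k * uc = 2 * 1.2910054
U = 2.5820

2.5820


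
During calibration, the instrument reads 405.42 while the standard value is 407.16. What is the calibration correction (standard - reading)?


Correction = standard - reading
= 407.16 - 405.42
= 1.7400

1.7400


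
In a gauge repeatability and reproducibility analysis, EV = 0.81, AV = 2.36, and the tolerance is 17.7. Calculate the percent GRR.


GRR = sqrt(EV^2 + AV^2) = sqrt(0.81^2 + 2.36^2) = 2.4951353
%GRR = GRR / tol * 100 = 2.4951353 / 17.7 * 100
%GRR = 14.0968

14.0968


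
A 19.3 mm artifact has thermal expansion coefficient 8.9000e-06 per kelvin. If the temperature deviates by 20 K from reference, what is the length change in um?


dL = L * alpha * dT
= 19.3 * 8.9000e-06 * 20
= 0.0034354 mm
dL_um = 0.0034354 * 1000 = 3.4354 um

3.4354


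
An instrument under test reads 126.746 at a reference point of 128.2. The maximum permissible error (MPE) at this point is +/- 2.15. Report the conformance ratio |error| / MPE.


e = indication - reference = 126.746 - 128.2 = -1.4540
|e| = 1.4540
ratio = |e| / MPE = 1.4540 / 2.15
ratio = 0.6763

0.6763


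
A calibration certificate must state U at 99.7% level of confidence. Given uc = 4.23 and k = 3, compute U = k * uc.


U = k * uc
U = 3 * 4.23
U = 12.6900

12.6900


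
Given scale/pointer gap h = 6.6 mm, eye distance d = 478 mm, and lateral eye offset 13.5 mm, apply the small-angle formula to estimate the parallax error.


error = h * offset / d
= 6.6 * 13.5 / 478
= 0.1864

0.1864


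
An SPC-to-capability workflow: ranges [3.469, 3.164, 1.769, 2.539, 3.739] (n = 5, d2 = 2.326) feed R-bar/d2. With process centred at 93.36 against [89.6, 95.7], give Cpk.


R_bar = (3.469 + 3.164 + 1.769 + 2.539 + 3.739) / 5 = 2.936
sigma = R_bar / d2 = 2.936 / 2.326 = 1.2622528
Cp = (USL - LSL)/(6*sigma) = (95.7 - 89.6)/(6*1.2622528) = 0.8054
Cpu = (95.7 - 93.36)/(3*1.2622528) = 0.6179
Cpl = (93.36 - 89.6)/(3*1.2622528) = 0.9929
Cpk = min(Cpu, Cpl) = 0.6179

0.6179


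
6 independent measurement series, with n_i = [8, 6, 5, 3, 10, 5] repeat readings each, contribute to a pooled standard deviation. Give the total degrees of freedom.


nu = sum_i (n_i - 1)
nu = ((8 - 1) + (6 - 1) + (5 - 1) + (3 - 1) + (10 - 1) + (5 - 1))
nu = 7 + 5 + 4 + 2 + 9 + 4
nu = 31

31


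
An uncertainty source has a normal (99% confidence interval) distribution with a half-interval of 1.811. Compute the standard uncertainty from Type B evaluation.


u_B = half_width / 2.576
u_B = 1.811 / 2.576
u_B = 0.7030

0.7030


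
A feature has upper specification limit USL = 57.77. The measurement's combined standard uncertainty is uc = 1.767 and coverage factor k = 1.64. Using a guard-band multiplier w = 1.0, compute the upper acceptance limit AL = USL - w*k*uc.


U = k * uc = 1.64 * 1.767 = 2.89788
guard band g = w * U = 1.0 * 2.89788 = 2.89788
AL = USL - g = 57.77 - 2.89788
AL = 54.8721

54.8721


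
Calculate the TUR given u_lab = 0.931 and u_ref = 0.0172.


TUR = u_lab / u_ref
= 0.931 / 0.0172
= 54.1279

54.1279


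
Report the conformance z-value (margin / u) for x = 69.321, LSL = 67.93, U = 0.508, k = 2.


u = U / k = 0.508 / 2 = 0.254
margin = |LSL - x| = |67.93 - 69.321| = 1.391
z = margin / u = 1.391 / 0.254
z = 5.4764

5.4764


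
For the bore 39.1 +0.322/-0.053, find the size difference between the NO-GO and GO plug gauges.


GO = nominal - lower_tol (smallest hole = maximum material condition)
GO = 39.1 - 0.053 = 39.047
NO-GO = nominal + upper_tol (largest hole = least material condition)
NO-GO = 39.1 + 0.322 = 39.422
spread = NO-GO - GO = 39.422 - 39.047 = 0.3750

0.3750


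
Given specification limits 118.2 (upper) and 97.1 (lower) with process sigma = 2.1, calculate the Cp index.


Cp = (USL - LSL) / (6 * sigma)
= (118.2 - 97.1) / (6 * 2.1)
= 21.1000 / 12.6000
= 1.6746

1.6746


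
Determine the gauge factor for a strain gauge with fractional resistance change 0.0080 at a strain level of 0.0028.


GF = (dR/R) / epsilon
= 0.0080 / 0.0028
= 2.8571

2.8571


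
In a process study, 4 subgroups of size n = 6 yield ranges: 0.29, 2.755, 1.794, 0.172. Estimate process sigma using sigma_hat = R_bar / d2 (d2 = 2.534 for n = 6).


R_bar = (0.29 + 2.755 + 1.794 + 0.172) / 4
R_bar = 5.011 / 4 = 1.25275
sigma_hat = R_bar / d2 = 1.25275 / 2.534 = 0.4944

0.4944


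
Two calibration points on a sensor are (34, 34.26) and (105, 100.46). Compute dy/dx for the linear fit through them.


slope = (y2 - y1) / (x2 - x1)
= (100.46 - 34.26) / (105 - 34)
= 66.2000 / 71
= 0.9324

0.9324


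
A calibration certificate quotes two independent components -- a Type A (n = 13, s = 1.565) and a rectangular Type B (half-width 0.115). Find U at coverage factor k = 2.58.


u_A = s / sqrt(n) = 1.565 / sqrt(13) = 0.4340529
u_B = half_width / sqrt(3) = 0.115 / sqrt(3) = 0.066395281
uc = sqrt(u_A^2 + u_B^2) = sqrt(0.4340529^2 + 0.066395281^2) = 0.43910164
U = k * uc = 2.58 * 0.43910164
U = 1.1329

1.1329


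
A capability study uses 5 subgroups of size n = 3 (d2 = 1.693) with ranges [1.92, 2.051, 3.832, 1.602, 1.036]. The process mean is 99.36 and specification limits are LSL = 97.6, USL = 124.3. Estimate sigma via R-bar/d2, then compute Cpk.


R_bar = (1.92 + 2.051 + 3.832 + 1.602 + 1.036) / 5 = 2.0882
sigma = R_bar / d2 = 2.0882 / 1.693 = 1.2334318
Cp = (USL - LSL)/(6*sigma) = (124.3 - 97.6)/(6*1.2334318) = 3.6078
Cpu = (124.3 - 99.36)/(3*1.2334318) = 6.7400
Cpl = (99.36 - 97.6)/(3*1.2334318) = 0.4756
Cpk = min(Cpu, Cpl) = 0.4756

0.4756


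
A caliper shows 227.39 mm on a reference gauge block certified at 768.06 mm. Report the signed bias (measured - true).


Systematic error = measured - true
= 227.39 - 768.06
= -540.6700

-540.6700


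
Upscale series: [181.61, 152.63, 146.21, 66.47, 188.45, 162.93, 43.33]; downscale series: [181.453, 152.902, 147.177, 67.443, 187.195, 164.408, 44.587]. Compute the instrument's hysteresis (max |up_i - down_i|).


|181.61 - 181.453| = 0.1570
|152.63 - 152.902| = 0.2720
|146.21 - 147.177| = 0.9670
|66.47 - 67.443| = 0.9730
|188.45 - 187.195| = 1.2550
|162.93 - 164.408| = 1.4780
|43.33 - 44.587| = 1.2570
hysteresis = max(diffs) = 1.4780

1.4780


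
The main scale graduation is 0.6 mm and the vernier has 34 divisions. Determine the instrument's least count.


LC = MSD / n_div
= 0.6 / 34
= 0.0176

0.0176


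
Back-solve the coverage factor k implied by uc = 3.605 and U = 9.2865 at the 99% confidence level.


k = U / uc
k = 9.2865 / 3.605
k = 2.576

2.576


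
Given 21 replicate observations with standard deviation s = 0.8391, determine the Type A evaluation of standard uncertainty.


u_A = s / sqrt(n)
u_A = 0.8391 / sqrt(21)
u_A = 0.8391 / 4.5825757
u_A = 0.1831

0.1831


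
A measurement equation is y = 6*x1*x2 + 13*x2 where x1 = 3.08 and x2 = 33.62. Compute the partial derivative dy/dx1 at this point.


y = 6*x1*x2 + 13*x2
dy/dx1 = 6*x2
Evaluate at x2 = 33.62: c1 = 6 * 33.62
c1 = 201.7200

201.7200


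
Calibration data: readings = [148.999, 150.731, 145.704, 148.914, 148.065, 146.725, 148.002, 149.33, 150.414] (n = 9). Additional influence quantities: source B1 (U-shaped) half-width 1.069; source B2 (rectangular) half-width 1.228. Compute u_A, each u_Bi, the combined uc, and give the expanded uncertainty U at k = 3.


mean = (148.999 + 150.731 + 145.704 + 148.914 + 148.065 + 146.725 + 148.002 + 149.33 + 150.414) / 9 = 148.5426667
s = sqrt(sum((x - mean)^2)/(n-1)) = 1.6255438
u_A = s / sqrt(n) = 1.6255438 / sqrt(9) = 0.54184793
u_B1 = 1.069 / sqrt(2) = 0.75589715
u_B2 = 1.228 / sqrt(3) = 0.70898613
uc = sqrt(0.54184793^2 + 0.75589715^2 + 0.70898613^2) = 1.1694618
U = k * uc = 3 * 1.1694618
U = 3.5084

3.5084


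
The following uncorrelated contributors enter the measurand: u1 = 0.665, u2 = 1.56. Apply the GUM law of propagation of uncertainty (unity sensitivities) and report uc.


uc = sqrt(0.665^2 + 1.56^2)
uc = sqrt(2.875825)
uc = 1.6958

1.6958


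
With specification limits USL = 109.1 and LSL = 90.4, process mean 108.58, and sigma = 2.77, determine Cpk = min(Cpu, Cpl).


Cpu = (USL - mean) / (3*sigma) = (109.1 - 108.58) / (3*2.77) = 0.0626
Cpl = (mean - LSL) / (3*sigma) = (108.58 - 90.4) / (3*2.77) = 2.1877
Cpk = min(Cpu, Cpl) = 0.0626

0.0626


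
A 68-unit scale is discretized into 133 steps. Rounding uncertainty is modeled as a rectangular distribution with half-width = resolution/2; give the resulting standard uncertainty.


resolution = range / divisions
resolution = 68 / 133 = 0.5112782
u_res = resolution / (2*sqrt(3))
u_res = 0.5112782 / 3.4641016
u_res = 0.1476

0.1476


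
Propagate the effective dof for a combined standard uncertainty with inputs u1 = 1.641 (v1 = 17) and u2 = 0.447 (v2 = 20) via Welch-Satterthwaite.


uc = sqrt(u1^2 + u2^2) = sqrt(1.641^2 + 0.447^2) = 1.700791
v_eff = uc^4 / (u1^4/v1 + u2^4/v2)
= 1.700791^4 / (1.641^4/17 + 0.447^4/20)
= 8.3676556 / 0.42856136
v_eff = 19.5250

19.5250


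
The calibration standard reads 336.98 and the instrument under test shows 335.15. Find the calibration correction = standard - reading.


Correction = standard - reading
= 336.98 - 335.15
= 1.8300

1.8300


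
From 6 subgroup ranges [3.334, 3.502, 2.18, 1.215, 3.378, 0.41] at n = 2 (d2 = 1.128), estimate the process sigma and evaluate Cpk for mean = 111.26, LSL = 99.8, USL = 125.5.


R_bar = (3.334 + 3.502 + 2.18 + 1.215 + 3.378 + 0.41) / 6 = 2.3365
sigma = R_bar / d2 = 2.3365 / 1.128 = 2.0713652
Cp = (USL - LSL)/(6*sigma) = (125.5 - 99.8)/(6*2.0713652) = 2.0679
Cpu = (125.5 - 111.26)/(3*2.0713652) = 2.2916
Cpl = (111.26 - 99.8)/(3*2.0713652) = 1.8442
Cpk = min(Cpu, Cpl) = 1.8442

1.8442


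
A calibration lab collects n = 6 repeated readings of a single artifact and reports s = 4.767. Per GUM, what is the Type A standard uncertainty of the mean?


u_A = s / sqrt(n)
u_A = 4.767 / sqrt(6)
u_A = 4.767 / 2.4494897
u_A = 1.9461

1.9461


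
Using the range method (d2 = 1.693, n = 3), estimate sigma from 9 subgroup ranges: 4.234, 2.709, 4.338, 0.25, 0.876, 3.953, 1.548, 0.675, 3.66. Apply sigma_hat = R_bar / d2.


R_bar = (4.234 + 2.709 + 4.338 + 0.25 + 0.876 + 3.953 + 1.548 + 0.675 + 3.66) / 9
R_bar = 22.243 / 9 = 2.4714444
sigma_hat = R_bar / d2 = 2.4714444 / 1.693 = 1.4598

1.4598


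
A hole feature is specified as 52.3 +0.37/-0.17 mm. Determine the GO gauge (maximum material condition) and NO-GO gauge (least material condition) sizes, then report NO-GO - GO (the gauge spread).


GO = nominal - lower_tol (smallest hole = maximum material condition)
GO = 52.3 - 0.17 = 52.13
NO-GO = nominal + upper_tol (largest hole = least material condition)
NO-GO = 52.3 + 0.37 = 52.67
spread = NO-GO - GO = 52.67 - 52.13 = 0.5400

0.5400


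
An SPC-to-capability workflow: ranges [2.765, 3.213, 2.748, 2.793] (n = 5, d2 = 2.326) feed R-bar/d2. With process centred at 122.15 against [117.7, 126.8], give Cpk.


R_bar = (2.765 + 3.213 + 2.748 + 2.793) / 4 = 2.87975
sigma = R_bar / d2 = 2.87975 / 2.326 = 1.2380696
Cp = (USL - LSL)/(6*sigma) = (126.8 - 117.7)/(6*1.2380696) = 1.2250
Cpu = (126.8 - 122.15)/(3*1.2380696) = 1.2519
Cpl = (122.15 - 117.7)/(3*1.2380696) = 1.1981
Cpk = min(Cpu, Cpl) = 1.1981

1.1981


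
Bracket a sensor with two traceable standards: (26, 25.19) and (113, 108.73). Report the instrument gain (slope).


slope = (y2 - y1) / (x2 - x1)
= (108.73 - 25.19) / (113 - 26)
= 83.5400 / 87
= 0.9602

0.9602


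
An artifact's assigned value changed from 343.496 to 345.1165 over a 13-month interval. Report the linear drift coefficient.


rate = (v2 - v1) / months
= (345.1165 - 343.496) / 13
= 1.6205 / 13
= 0.1247

0.1247


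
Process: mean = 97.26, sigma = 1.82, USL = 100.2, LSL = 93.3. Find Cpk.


Cpu = (USL - mean) / (3*sigma) = (100.2 - 97.26) / (3*1.82) = 0.5385
Cpl = (mean - LSL) / (3*sigma) = (97.26 - 93.3) / (3*1.82) = 0.7253
Cpk = min(Cpu, Cpl) = 0.5385

0.5385


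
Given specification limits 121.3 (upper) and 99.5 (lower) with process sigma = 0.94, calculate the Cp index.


Cp = (USL - LSL) / (6 * sigma)
= (121.3 - 99.5) / (6 * 0.94)
= 21.8000 / 5.6400
= 3.8652

3.8652


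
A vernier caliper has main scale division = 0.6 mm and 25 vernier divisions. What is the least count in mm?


LC = MSD / n_div
= 0.6 / 25
= 0.0240

0.0240


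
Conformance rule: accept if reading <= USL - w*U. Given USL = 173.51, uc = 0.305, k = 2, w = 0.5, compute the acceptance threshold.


U = k * uc = 2 * 0.305 = 0.61
guard band g = w * U = 0.5 * 0.61 = 0.305
AL = USL - g = 173.51 - 0.305
AL = 173.2050

173.2050


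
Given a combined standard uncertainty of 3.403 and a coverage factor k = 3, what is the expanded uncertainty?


U = k * uc
U = 3 * 3.403
U = 10.2090

10.2090


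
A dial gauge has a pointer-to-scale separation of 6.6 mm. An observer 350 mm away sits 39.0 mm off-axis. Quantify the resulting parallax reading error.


error = h * offset / d
= 6.6 * 39.0 / 350
= 0.7354

0.7354


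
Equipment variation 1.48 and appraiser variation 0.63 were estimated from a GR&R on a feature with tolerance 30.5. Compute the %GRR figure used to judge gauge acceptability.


GRR = sqrt(EV^2 + AV^2) = sqrt(1.48^2 + 0.63^2) = 1.6085086
%GRR = GRR / tol * 100 = 1.6085086 / 30.5 * 100
%GRR = 5.2738

5.2738


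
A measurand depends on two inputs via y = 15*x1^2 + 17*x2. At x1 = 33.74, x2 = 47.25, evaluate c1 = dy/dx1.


y = 15*x1^2 + 17*x2
dy/dx1 = 2*15*x1
Evaluate at x1 = 33.74: c1 = 30 * 33.74
c1 = 1012.2000

1012.2000


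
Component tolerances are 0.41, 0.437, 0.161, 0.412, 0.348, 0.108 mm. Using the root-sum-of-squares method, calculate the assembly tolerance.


RSS = sqrt(0.41^2 + 0.437^2 + 0.161^2 + 0.412^2 + 0.348^2 + 0.108^2)
= sqrt(0.687502)
= 0.8292

0.8292


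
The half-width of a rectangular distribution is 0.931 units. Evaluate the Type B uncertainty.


u_B = half_width / sqrt(3)
u_B = 0.931 / 1.7320508
u_B = 0.5375

0.5375


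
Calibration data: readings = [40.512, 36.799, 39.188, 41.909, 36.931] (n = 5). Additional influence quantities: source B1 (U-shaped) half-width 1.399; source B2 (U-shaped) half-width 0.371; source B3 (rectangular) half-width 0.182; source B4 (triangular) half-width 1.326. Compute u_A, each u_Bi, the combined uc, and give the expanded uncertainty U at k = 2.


mean = (40.512 + 36.799 + 39.188 + 41.909 + 36.931) / 5 = 39.0678
s = sqrt(sum((x - mean)^2)/(n-1)) = 2.2296831
u_A = s / sqrt(n) = 2.2296831 / sqrt(5) = 0.9971446
u_B1 = 1.399 / sqrt(2) = 0.98924239
u_B2 = 0.371 / sqrt(2) = 0.26233662
u_B3 = 0.182 / sqrt(3) = 0.10507775
u_B4 = 1.326 / sqrt(6) = 0.54133723
uc = sqrt(0.9971446^2 + 0.98924239^2 + 0.26233662^2 + 0.10507775^2 + 0.54133723^2) = 1.5316023
U = k * uc = 2 * 1.5316023
U = 3.0632

3.0632


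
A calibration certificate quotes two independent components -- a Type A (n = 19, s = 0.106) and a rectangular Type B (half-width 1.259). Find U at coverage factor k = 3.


u_A = s / sqrt(n) = 0.106 / sqrt(19) = 0.024318068
u_B = half_width / sqrt(3) = 1.259 / sqrt(3) = 0.72688399
uc = sqrt(u_A^2 + u_B^2) = sqrt(0.024318068^2 + 0.72688399^2) = 0.72729066
U = k * uc = 3 * 0.72729066
U = 2.1819

2.1819


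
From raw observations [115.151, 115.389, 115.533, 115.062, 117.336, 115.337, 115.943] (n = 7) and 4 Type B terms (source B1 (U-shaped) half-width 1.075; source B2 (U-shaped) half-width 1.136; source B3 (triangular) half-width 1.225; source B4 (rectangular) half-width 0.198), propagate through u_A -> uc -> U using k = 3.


mean = (115.151 + 115.389 + 115.533 + 115.062 + 117.336 + 115.337 + 115.943) / 7 = 115.6787143
s = sqrt(sum((x - mean)^2)/(n-1)) = 0.7849838
u_A = s / sqrt(n) = 0.7849838 / sqrt(7) = 0.29669599
u_B1 = 1.075 / sqrt(2) = 0.76013979
u_B2 = 1.136 / sqrt(2) = 0.8032733
u_B3 = 1.225 / sqrt(6) = 0.50010416
u_B4 = 0.198 / sqrt(3) = 0.11431535
uc = sqrt(0.29669599^2 + 0.76013979^2 + 0.8032733^2 + 0.50010416^2 + 0.11431535^2) = 1.2546957
U = k * uc = 3 * 1.2546957
U = 3.7641

3.7641


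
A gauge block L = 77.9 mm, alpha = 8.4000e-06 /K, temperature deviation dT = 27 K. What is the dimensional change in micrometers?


dL = L * alpha * dT
= 77.9 * 8.4000e-06 * 27
= 0.0176677 mm
dL_um = 0.0176677 * 1000 = 17.6677 um

17.6677


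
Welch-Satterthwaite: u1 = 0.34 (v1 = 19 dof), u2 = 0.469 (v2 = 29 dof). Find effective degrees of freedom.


uc = sqrt(u1^2 + u2^2) = sqrt(0.34^2 + 0.469^2) = 0.57927627
v_eff = uc^4 / (u1^4/v1 + u2^4/v2)
= 0.57927627^4 / (0.34^4/19 + 0.469^4/29)
= 0.11260118 / 0.0023717086
v_eff = 47.4768

47.4768


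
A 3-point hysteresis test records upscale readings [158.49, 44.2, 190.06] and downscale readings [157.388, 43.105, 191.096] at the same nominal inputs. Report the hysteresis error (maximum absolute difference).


|158.49 - 157.388| = 1.1020
|44.2 - 43.105| = 1.0950
|190.06 - 191.096| = 1.0360
hysteresis = max(diffs) = 1.1020

1.1020


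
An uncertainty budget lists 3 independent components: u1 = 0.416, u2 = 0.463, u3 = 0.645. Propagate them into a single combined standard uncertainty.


uc = sqrt(0.416^2 + 0.463^2 + 0.645^2)
uc = sqrt(0.80345)
uc = 0.8964

0.8964


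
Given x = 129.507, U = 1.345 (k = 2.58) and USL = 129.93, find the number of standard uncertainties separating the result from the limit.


u = U / k = 1.345 / 2.58 = 0.52131783
margin = |USL - x| = |129.93 - 129.507| = 0.423
z = margin / u = 0.423 / 0.52131783
z = 0.8114

0.8114


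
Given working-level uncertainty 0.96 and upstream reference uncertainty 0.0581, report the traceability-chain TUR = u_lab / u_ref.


TUR = u_lab / u_ref
= 0.96 / 0.0581
= 16.5232

16.5232


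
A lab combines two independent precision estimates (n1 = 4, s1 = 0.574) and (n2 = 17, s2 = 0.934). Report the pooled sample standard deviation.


s_p = sqrt(((n1-1)*s1^2 + (n2-1)*s2^2) / (n1+n2-2))
numerator = (4-1)*0.574^2 + (17-1)*0.934^2 = 0.988428 + 13.957696 = 14.946124
denominator = 4 + 17 - 2 = 19
s_p^2 = 14.946124 / 19 = 0.78663811
s_p = sqrt(0.78663811) = 0.8869

0.8869


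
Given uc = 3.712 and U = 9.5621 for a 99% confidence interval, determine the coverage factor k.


k = U / uc
k = 9.5621 / 3.712
k = 2.576

2.576


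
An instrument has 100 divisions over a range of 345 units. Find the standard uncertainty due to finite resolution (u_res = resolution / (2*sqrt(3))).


resolution = range / divisions
resolution = 345 / 100 = 3.45
u_res = resolution / (2*sqrt(3))
u_res = 3.45 / 3.4641016
u_res = 0.9959

0.9959


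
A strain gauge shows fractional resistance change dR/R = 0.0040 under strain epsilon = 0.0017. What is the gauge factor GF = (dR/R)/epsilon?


GF = (dR/R) / epsilon
= 0.0040 / 0.0017
= 2.3529

2.3529


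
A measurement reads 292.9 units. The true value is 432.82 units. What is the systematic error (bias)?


Systematic error = measured - true
= 292.9 - 432.82
= -139.9200

-139.9200


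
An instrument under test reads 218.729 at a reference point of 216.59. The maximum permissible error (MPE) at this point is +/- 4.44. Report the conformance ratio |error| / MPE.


e = indication - reference = 218.729 - 216.59 = 2.1390
|e| = 2.1390
ratio = |e| / MPE = 2.1390 / 4.44
ratio = 0.4818

0.4818


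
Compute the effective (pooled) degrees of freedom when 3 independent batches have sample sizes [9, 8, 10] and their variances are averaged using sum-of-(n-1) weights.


nu = sum_i (n_i - 1)
nu = ((9 - 1) + (8 - 1) + (10 - 1))
nu = 8 + 7 + 9
nu = 24

24


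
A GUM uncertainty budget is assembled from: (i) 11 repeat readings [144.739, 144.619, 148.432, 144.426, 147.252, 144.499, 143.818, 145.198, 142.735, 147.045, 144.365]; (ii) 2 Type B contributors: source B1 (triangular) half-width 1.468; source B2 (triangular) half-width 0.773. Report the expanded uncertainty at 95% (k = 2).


mean = (144.739 + 144.619 + 148.432 + 144.426 + 147.252 + 144.499 + 143.818 + 145.198 + 142.735 + 147.045 + 144.365) / 11 = 145.1934545
s = sqrt(sum((x - mean)^2)/(n-1)) = 1.6847557
u_A = s / sqrt(n) = 1.6847557 / sqrt(11) = 0.50797296
u_B1 = 1.468 / sqrt(6) = 0.59930849
u_B2 = 0.773 / sqrt(6) = 0.31557593
uc = sqrt(0.50797296^2 + 0.59930849^2 + 0.31557593^2) = 0.84663768
U = k * uc = 2 * 0.84663768
U = 1.6933

1.6933


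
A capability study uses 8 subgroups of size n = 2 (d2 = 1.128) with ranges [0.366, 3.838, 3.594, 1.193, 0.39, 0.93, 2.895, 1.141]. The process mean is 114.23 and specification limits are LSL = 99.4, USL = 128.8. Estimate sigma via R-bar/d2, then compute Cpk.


R_bar = (0.366 + 3.838 + 3.594 + 1.193 + 0.39 + 0.93 + 2.895 + 1.141) / 8 = 1.793375
sigma = R_bar / d2 = 1.793375 / 1.128 = 1.5898715
Cp = (USL - LSL)/(6*sigma) = (128.8 - 99.4)/(6*1.5898715) = 3.0820
Cpu = (128.8 - 114.23)/(3*1.5898715) = 3.0548
Cpl = (114.23 - 99.4)/(3*1.5898715) = 3.1093
Cpk = min(Cpu, Cpl) = 3.0548

3.0548


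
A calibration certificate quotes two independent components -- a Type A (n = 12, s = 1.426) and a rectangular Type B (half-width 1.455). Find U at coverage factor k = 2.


u_A = s / sqrt(n) = 1.426 / sqrt(12) = 0.41165074
u_B = half_width / sqrt(3) = 1.455 / sqrt(3) = 0.84004464
uc = sqrt(u_A^2 + u_B^2) = sqrt(0.41165074^2 + 0.84004464^2) = 0.93548454
U = k * uc = 2 * 0.93548454
U = 1.8710

1.8710


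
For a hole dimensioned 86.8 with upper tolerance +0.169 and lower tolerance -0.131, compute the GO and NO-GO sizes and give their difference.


GO = nominal - lower_tol (smallest hole = maximum material condition)
GO = 86.8 - 0.131 = 86.669
NO-GO = nominal + upper_tol (largest hole = least material condition)
NO-GO = 86.8 + 0.169 = 86.969
spread = NO-GO - GO = 86.969 - 86.669 = 0.3000

0.3000


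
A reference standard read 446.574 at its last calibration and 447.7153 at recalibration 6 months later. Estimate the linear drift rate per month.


rate = (v2 - v1) / months
= (447.7153 - 446.574) / 6
= 1.1413 / 6
= 0.1902

0.1902


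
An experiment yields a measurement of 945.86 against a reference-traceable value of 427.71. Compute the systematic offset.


Systematic error = measured - true
= 945.86 - 427.71
= 518.1500

518.1500


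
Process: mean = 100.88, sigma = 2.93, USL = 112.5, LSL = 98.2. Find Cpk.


Cpu = (USL - mean) / (3*sigma) = (112.5 - 100.88) / (3*2.93) = 1.3220
Cpl = (mean - LSL) / (3*sigma) = (100.88 - 98.2) / (3*2.93) = 0.3049
Cpk = min(Cpu, Cpl) = 0.3049

0.3049


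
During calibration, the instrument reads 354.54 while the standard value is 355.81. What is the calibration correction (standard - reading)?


Correction = standard - reading
= 355.81 - 354.54
= 1.2700

1.2700


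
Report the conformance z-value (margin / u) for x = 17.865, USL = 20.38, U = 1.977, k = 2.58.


u = U / k = 1.977 / 2.58 = 0.76627907
margin = |USL - x| = |20.38 - 17.865| = 2.515
z = margin / u = 2.515 / 0.76627907
z = 3.2821

3.2821


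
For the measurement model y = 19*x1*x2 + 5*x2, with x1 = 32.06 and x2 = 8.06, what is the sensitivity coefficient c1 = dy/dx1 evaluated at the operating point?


y = 19*x1*x2 + 5*x2
dy/dx1 = 19*x2
Evaluate at x2 = 8.06: c1 = 19 * 8.06
c1 = 153.1400

153.1400


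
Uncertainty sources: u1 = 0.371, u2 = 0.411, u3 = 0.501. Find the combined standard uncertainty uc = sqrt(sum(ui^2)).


uc = sqrt(0.371^2 + 0.411^2 + 0.501^2)
uc = sqrt(0.557563)
uc = 0.7467

0.7467


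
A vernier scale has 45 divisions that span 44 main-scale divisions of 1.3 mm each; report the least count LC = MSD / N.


LC = MSD / n_div
= 1.3 / 45
= 0.0289

0.0289


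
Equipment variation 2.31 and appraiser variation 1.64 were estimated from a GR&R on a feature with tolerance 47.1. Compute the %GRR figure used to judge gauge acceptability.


GRR = sqrt(EV^2 + AV^2) = sqrt(2.31^2 + 1.64^2) = 2.8329666
%GRR = GRR / tol * 100 = 2.8329666 / 47.1 * 100
%GRR = 6.0148

6.0148


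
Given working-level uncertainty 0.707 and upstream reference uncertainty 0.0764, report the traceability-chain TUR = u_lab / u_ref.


TUR = u_lab / u_ref
= 0.707 / 0.0764
= 9.2539

9.2539


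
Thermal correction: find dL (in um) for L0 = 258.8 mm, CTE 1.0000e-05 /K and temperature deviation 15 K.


dL = L * alpha * dT
= 258.8 * 1.0000e-05 * 15
= 0.0388200 mm
dL_um = 0.0388200 * 1000 = 38.8200 um

38.8200


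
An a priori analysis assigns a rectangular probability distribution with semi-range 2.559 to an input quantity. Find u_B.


u_B = half_width / sqrt(3)
u_B = 2.559 / 1.7320508
u_B = 1.4774

1.4774


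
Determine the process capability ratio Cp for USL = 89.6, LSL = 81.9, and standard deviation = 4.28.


Cp = (USL - LSL) / (6 * sigma)
= (89.6 - 81.9) / (6 * 4.28)
= 7.7000 / 25.6800
= 0.2998

0.2998


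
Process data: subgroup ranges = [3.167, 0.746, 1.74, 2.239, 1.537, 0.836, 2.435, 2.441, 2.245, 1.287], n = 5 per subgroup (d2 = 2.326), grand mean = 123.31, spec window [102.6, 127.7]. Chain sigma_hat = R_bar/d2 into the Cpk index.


R_bar = (3.167 + 0.746 + 1.74 + 2.239 + 1.537 + 0.836 + 2.435 + 2.441 + 2.245 + 1.287) / 10 = 1.8673
sigma = R_bar / d2 = 1.8673 / 2.326 = 0.8027945
Cp = (USL - LSL)/(6*sigma) = (127.7 - 102.6)/(6*0.8027945) = 5.2110
Cpu = (127.7 - 123.31)/(3*0.8027945) = 1.8228
Cpl = (123.31 - 102.6)/(3*0.8027945) = 8.5991
Cpk = min(Cpu, Cpl) = 1.8228

1.8228


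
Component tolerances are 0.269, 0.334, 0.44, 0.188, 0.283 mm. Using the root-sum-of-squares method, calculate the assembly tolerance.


RSS = sqrt(0.269^2 + 0.334^2 + 0.44^2 + 0.188^2 + 0.283^2)
= sqrt(0.49295)
= 0.7021

0.7021


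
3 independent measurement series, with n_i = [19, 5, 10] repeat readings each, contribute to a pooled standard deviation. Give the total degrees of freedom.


nu = sum_i (n_i - 1)
nu = ((19 - 1) + (5 - 1) + (10 - 1))
nu = 18 + 4 + 9
nu = 31

31


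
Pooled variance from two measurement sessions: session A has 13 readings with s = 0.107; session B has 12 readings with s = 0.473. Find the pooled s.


s_p = sqrt(((n1-1)*s1^2 + (n2-1)*s2^2) / (n1+n2-2))
numerator = (13-1)*0.107^2 + (12-1)*0.473^2 = 0.137388 + 2.461019 = 2.598407
denominator = 13 + 12 - 2 = 23
s_p^2 = 2.598407 / 23 = 0.11297422
s_p = sqrt(0.11297422) = 0.3361

0.3361


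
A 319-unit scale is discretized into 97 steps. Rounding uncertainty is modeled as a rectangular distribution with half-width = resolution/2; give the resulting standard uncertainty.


resolution = range / divisions
resolution = 319 / 97 = 3.2886598
u_res = resolution / (2*sqrt(3))
u_res = 3.2886598 / 3.4641016
u_res = 0.9494

0.9494


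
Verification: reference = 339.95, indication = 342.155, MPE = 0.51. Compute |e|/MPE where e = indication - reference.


e = indication - reference = 342.155 - 339.95 = 2.2050
|e| = 2.2050
ratio = |e| / MPE = 2.2050 / 0.51
ratio = 4.3235

4.3235


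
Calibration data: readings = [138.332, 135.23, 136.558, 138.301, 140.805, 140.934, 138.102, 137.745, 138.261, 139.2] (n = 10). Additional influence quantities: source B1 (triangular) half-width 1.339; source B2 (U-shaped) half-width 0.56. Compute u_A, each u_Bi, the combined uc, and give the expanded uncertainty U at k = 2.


mean = (138.332 + 135.23 + 136.558 + 138.301 + 140.805 + 140.934 + 138.102 + 137.745 + 138.261 + 139.2) / 10 = 138.3468
s = sqrt(sum((x - mean)^2)/(n-1)) = 1.725956
u_A = s / sqrt(n) = 1.725956 / sqrt(10) = 0.54579521
u_B1 = 1.339 / sqrt(6) = 0.54664446
u_B2 = 0.56 / sqrt(2) = 0.3959798
uc = sqrt(0.54579521^2 + 0.54664446^2 + 0.3959798^2) = 0.86805102
U = k * uc = 2 * 0.86805102
U = 1.7361

1.7361


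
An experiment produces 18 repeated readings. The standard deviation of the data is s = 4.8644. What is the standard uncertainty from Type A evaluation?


u_A = s / sqrt(n)
u_A = 4.8644 / sqrt(18)
u_A = 4.8644 / 4.2426407
u_A = 1.1466

1.1466
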